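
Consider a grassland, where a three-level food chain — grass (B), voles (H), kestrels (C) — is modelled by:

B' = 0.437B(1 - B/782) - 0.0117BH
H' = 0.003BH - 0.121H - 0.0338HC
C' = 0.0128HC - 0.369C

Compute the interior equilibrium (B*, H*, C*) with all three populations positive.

From dC/dt = 0: 0.0128H* = 0.369, so H* = 28.8.
From dB/dt = 0: 0.437(1 - B*/782) = 0.0117·28.8, giving B* = 782·(1 - 0.772) = 178.
From dH/dt = 0: 0.003·178 - 0.121 = 0.0338C*, so C* = 0.414/0.0338 = 12.3.

B* ≈ 178, H* ≈ 28.8, C* ≈ 12.3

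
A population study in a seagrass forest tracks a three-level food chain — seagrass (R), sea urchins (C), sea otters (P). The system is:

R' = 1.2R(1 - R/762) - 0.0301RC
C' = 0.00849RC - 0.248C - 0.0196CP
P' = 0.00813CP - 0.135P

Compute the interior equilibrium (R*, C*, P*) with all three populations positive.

From dP/dt = 0: 0.00813C* = 0.135, so C* = 16.6.
From dR/dt = 0: 1.2(1 - R*/762) = 0.0301·16.6, giving R* = 762·(1 - 0.417) = 445.
From dC/dt = 0: 0.00849·445 - 0.248 = 0.0196P*, so P* = 3.53/0.0196 = 180.

R* ≈ 445, C* ≈ 16.6, P* ≈ 180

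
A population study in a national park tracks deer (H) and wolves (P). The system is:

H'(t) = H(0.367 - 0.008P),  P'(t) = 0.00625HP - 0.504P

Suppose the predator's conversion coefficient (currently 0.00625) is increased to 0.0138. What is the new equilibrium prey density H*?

At the interior fixed point, setting dP/dt = 0 with P > 0 fixes H* = (predator death rate)/(HP coefficient) — independent of the other coefficients.
With the change, H* = 0.504/0.0138 = 36.5; it falls from 80.6.

H* ≈ 36.5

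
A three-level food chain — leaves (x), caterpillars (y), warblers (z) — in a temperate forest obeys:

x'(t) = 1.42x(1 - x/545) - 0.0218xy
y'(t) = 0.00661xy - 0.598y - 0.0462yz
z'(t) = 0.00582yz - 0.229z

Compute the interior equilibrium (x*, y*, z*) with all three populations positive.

From dz/dt = 0: 0.00582y* = 0.229, so y* = 39.3.
From dx/dt = 0: 1.42(1 - x*/545) = 0.0218·39.3, giving x* = 545·(1 - 0.604) = 216.
From dy/dt = 0: 0.00661·216 - 0.598 = 0.0462z*, so z* = 0.828/0.0462 = 17.9.

x* ≈ 216, y* ≈ 39.3, z* ≈ 17.9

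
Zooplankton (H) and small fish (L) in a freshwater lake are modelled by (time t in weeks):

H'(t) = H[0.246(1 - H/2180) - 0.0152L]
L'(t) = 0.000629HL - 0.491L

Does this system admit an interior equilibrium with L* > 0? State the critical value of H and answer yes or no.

Threshold H = 781; K > 781, so yes, the predator persists.

The predator equation gives dL/dt > 0 only when H > 0.491/0.000629 = 781.
Without the predator, H → K = 2180. Since 2180 > 781, the predator can invade and persist.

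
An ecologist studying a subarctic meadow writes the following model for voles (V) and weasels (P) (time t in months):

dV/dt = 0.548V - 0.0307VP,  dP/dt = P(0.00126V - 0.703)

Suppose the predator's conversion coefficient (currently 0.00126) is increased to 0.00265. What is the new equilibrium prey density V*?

At the interior fixed point, setting dP/dt = 0 with P > 0 fixes V* = (predator death rate)/(VP coefficient) — independent of the other coefficients.
With the change, V* = 0.703/0.00265 = 265; it falls from 558.

V* ≈ 265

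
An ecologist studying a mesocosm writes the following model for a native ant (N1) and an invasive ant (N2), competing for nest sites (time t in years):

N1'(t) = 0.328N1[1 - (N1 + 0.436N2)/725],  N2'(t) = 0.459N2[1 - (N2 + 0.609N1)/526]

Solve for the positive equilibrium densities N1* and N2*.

N1* ≈ 675, N2* ≈ 115

Setting both brackets to zero gives the nullclines N1 + 0.436N2 = 725 and 0.609N1 + N2 = 526.
Substituting N2 = 526 - 0.609N1 into the first: N1(1 - 0.436·0.609) = 725 - 0.436·526.
So N1* = 496/0.734 = 675, and then N2* = 526 - 0.609·675 = 115.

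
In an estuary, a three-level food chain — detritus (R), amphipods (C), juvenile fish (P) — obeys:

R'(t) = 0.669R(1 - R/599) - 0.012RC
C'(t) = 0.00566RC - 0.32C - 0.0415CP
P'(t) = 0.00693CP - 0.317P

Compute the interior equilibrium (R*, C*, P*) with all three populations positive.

From dP/dt = 0: 0.00693C* = 0.317, so C* = 45.7.
From dR/dt = 0: 0.669(1 - R*/599) = 0.012·45.7, giving R* = 599·(1 - 0.821) = 108.
From dC/dt = 0: 0.00566·108 - 0.32 = 0.0415P*, so P* = 0.289/0.0415 = 6.95.

R* ≈ 108, C* ≈ 45.7, P* ≈ 6.95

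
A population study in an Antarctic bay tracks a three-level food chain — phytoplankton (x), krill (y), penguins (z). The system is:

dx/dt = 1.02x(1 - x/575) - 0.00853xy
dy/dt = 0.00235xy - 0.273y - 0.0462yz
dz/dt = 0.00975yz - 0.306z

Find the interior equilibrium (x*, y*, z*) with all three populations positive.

From dz/dt = 0: 0.00975y* = 0.306, so y* = 31.4.
From dx/dt = 0: 1.02(1 - x*/575) = 0.00853·31.4, giving x* = 575·(1 - 0.262) = 424.
From dy/dt = 0: 0.00235·424 - 0.273 = 0.0462z*, so z* = 0.724/0.0462 = 15.7.

x* ≈ 424, y* ≈ 31.4, z* ≈ 15.7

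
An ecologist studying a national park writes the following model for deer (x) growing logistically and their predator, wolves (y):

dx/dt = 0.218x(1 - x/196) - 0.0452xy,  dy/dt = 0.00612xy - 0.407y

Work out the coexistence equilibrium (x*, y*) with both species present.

x* ≈ 66.5, y* ≈ 3.19

From dy/dt = 0 with y > 0: 0.00612x* = 0.407, so x* = 66.5.
Substitute into dx/dt = 0: 0.218(1 - 66.5/196) = 0.0452y*.
The bracket is 0.661, giving y* = 0.144/0.0452 = 3.19.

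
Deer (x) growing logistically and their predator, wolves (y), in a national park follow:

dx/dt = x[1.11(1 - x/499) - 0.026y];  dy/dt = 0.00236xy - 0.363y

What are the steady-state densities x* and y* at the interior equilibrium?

x* ≈ 154, y* ≈ 29.5

From dy/dt = 0 with y > 0: 0.00236x* = 0.363, so x* = 154.
Substitute into dx/dt = 0: 1.11(1 - 154/499) = 0.026y*.
The bracket is 0.692, giving y* = 0.768/0.026 = 29.5.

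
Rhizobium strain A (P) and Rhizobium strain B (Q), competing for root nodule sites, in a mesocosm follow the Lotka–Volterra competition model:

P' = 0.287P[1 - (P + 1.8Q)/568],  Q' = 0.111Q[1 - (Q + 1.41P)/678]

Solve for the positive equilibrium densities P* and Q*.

Setting both brackets to zero gives the nullclines P + 1.8Q = 568 and 1.41P + Q = 678.
Substituting Q = 678 - 1.41P into the first: P(1 - 1.8·1.41) = 568 - 1.8·678.
So P* = -652/-1.54 = 424, and then Q* = 678 - 1.41·424 = 79.9.

P* ≈ 424, Q* ≈ 79.9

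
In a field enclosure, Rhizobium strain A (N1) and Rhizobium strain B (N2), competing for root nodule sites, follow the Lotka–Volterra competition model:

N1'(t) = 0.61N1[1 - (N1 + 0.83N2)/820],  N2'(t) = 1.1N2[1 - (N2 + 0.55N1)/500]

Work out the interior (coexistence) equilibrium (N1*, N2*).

N1* ≈ 745, N2* ≈ 90.2

Setting both brackets to zero gives the nullclines N1 + 0.83N2 = 820 and 0.55N1 + N2 = 500.
Substituting N2 = 500 - 0.55N1 into the first: N1(1 - 0.83·0.55) = 820 - 0.83·500.
So N1* = 405/0.543 = 745, and then N2* = 500 - 0.55·745 = 90.2.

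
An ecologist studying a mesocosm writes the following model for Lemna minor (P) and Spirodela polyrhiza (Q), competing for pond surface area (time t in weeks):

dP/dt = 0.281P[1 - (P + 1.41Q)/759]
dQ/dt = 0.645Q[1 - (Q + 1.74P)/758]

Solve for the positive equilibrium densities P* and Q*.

Setting both brackets to zero gives the nullclines P + 1.41Q = 759 and 1.74P + Q = 758.
Substituting Q = 758 - 1.74P into the first: P(1 - 1.41·1.74) = 759 - 1.41·758.
So P* = -310/-1.45 = 213, and then Q* = 758 - 1.74·213 = 387.

P* ≈ 213, Q* ≈ 387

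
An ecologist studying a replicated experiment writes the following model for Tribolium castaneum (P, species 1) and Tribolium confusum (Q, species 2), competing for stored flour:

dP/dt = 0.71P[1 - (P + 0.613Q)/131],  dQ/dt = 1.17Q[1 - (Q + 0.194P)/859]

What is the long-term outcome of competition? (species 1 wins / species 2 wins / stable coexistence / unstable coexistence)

Compare the nullcline intercepts: K1/α12 = 131/0.613 = 214 < K2 = 859; K2/α21 = 859/0.194 = 4430 > K1 = 131.
Since the inequalities point opposite ways, species 2 can invade but species 1 cannot.

species 2 excludes species 1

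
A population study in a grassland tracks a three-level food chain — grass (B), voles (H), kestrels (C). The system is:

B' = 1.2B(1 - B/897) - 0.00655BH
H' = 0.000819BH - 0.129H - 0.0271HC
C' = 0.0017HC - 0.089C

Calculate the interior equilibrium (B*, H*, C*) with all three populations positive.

From dC/dt = 0: 0.0017H* = 0.089, so H* = 52.4.
From dB/dt = 0: 1.2(1 - B*/897) = 0.00655·52.4, giving B* = 897·(1 - 0.286) = 641.
From dH/dt = 0: 0.000819·641 - 0.129 = 0.0271C*, so C* = 0.396/0.0271 = 14.6.

B* ≈ 641, H* ≈ 52.4, C* ≈ 14.6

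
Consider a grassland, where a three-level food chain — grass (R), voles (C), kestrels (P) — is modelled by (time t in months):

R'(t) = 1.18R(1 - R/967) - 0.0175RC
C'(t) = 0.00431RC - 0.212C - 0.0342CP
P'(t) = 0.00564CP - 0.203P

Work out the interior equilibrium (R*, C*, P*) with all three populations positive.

From dP/dt = 0: 0.00564C* = 0.203, so C* = 36.
From dR/dt = 0: 1.18(1 - R*/967) = 0.0175·36, giving R* = 967·(1 - 0.534) = 451.
From dC/dt = 0: 0.00431·451 - 0.212 = 0.0342P*, so P* = 1.73/0.0342 = 50.6.

R* ≈ 451, C* ≈ 36, P* ≈ 50.6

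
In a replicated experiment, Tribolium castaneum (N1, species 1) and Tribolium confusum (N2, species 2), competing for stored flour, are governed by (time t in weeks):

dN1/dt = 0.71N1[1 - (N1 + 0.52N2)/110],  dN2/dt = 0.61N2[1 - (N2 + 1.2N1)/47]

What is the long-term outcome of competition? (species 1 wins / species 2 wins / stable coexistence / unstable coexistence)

Compare the nullcline intercepts: K1/α12 = 110/0.52 = 212 > K2 = 47; K2/α21 = 47/1.2 = 39.2 < K1 = 110.
Since the inequalities point opposite ways, species 1 can invade but species 2 cannot.

species 1 excludes species 2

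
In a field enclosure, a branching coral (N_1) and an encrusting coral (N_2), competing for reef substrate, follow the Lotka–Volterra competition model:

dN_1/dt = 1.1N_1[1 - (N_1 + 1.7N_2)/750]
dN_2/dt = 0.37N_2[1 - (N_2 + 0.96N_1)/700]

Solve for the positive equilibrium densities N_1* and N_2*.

Setting both brackets to zero gives the nullclines N_1 + 1.7N_2 = 750 and 0.96N_1 + N_2 = 700.
Substituting N_2 = 700 - 0.96N_1 into the first: N_1(1 - 1.7·0.96) = 750 - 1.7·700.
So N_1* = -440/-0.632 = 696, and then N_2* = 700 - 0.96·696 = 31.6.

N_1* ≈ 696, N_2* ≈ 31.6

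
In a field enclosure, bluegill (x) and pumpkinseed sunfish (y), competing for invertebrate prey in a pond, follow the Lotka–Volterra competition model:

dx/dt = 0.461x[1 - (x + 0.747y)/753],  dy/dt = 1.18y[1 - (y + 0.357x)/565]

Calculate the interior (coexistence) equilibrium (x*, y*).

Setting both brackets to zero gives the nullclines x + 0.747y = 753 and 0.357x + y = 565.
Substituting y = 565 - 0.357x into the first: x(1 - 0.747·0.357) = 753 - 0.747·565.
So x* = 331/0.733 = 451, and then y* = 565 - 0.357·451 = 404.

x* ≈ 451, y* ≈ 404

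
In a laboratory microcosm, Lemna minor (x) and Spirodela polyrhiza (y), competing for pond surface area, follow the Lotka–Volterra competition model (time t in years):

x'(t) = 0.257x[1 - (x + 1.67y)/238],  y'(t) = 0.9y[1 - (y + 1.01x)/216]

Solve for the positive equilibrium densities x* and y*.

Setting both brackets to zero gives the nullclines x + 1.67y = 238 and 1.01x + y = 216.
Substituting y = 216 - 1.01x into the first: x(1 - 1.67·1.01) = 238 - 1.67·216.
So x* = -123/-0.687 = 179, and then y* = 216 - 1.01·179 = 35.5.

x* ≈ 179, y* ≈ 35.5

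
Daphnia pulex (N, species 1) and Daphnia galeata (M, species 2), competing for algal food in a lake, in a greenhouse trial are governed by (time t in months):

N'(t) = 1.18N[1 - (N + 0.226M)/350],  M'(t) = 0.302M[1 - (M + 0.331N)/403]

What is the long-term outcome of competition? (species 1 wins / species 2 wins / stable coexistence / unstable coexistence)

Compare the nullcline intercepts: K1/α12 = 350/0.226 = 1550 > K2 = 403; K2/α21 = 403/0.331 = 1220 > K1 = 350.
Since both inequalities hold, each species can invade when rare, so the interior equilibrium is stable.

stable coexistence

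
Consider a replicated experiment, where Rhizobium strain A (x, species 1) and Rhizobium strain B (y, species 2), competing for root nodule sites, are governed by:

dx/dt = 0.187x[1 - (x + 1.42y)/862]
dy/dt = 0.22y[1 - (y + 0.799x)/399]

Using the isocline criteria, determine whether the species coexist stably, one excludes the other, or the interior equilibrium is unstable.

Compare the nullcline intercepts: K1/α12 = 862/1.42 = 607 > K2 = 399; K2/α21 = 399/0.799 = 499 < K1 = 862.
Since the inequalities point opposite ways, species 1 can invade but species 2 cannot.

species 1 excludes species 2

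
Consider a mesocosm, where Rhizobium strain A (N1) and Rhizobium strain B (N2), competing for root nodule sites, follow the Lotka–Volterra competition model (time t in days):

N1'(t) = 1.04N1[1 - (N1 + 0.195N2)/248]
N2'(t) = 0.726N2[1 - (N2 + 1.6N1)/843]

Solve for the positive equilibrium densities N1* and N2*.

N1* ≈ 122, N2* ≈ 649

Setting both brackets to zero gives the nullclines N1 + 0.195N2 = 248 and 1.6N1 + N2 = 843.
Substituting N2 = 843 - 1.6N1 into the first: N1(1 - 0.195·1.6) = 248 - 0.195·843.
So N1* = 83.6/0.688 = 122, and then N2* = 843 - 1.6·122 = 649.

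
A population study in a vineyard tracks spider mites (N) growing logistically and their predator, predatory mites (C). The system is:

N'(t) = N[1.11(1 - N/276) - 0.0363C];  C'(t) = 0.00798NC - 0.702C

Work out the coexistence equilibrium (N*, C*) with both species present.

N* ≈ 88, C* ≈ 20.8

From dC/dt = 0 with C > 0: 0.00798N* = 0.702, so N* = 88.
Substitute into dN/dt = 0: 1.11(1 - 88/276) = 0.0363C*.
The bracket is 0.681, giving C* = 0.756/0.0363 = 20.8.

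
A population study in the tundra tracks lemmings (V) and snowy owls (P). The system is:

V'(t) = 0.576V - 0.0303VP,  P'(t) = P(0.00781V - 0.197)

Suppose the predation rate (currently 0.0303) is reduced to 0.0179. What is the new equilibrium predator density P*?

At the interior fixed point, setting dV/dt = 0 with V > 0 fixes P* = (prey growth rate)/(VP coefficient) — independent of the other coefficients.
With the change, P* = 0.576/0.0179 = 32.2; it rises from 19.

P* ≈ 32.2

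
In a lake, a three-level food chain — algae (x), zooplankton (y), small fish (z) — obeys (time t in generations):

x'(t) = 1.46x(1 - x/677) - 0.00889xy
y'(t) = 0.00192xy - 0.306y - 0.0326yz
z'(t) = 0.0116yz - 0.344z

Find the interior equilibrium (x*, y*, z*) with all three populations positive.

From dz/dt = 0: 0.0116y* = 0.344, so y* = 29.7.
From dx/dt = 0: 1.46(1 - x*/677) = 0.00889·29.7, giving x* = 677·(1 - 0.181) = 555.
From dy/dt = 0: 0.00192·555 - 0.306 = 0.0326z*, so z* = 0.759/0.0326 = 23.3.

x* ≈ 555, y* ≈ 29.7, z* ≈ 23.3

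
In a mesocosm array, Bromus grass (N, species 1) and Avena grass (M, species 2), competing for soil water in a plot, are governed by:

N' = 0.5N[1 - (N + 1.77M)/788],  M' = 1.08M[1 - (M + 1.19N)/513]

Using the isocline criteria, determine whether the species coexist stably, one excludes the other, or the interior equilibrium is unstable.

Compare the nullcline intercepts: K1/α12 = 788/1.77 = 445 < K2 = 513; K2/α21 = 513/1.19 = 431 < K1 = 788.
Since both are reversed, neither can invade when rare; the interior point is a saddle.

unstable coexistence (outcome depends on initial conditions)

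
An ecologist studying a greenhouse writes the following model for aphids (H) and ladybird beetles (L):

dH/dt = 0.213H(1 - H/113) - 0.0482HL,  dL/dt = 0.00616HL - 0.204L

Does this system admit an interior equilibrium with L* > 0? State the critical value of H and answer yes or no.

The predator equation gives dL/dt > 0 only when H > 0.204/0.00616 = 33.1.
Without the predator, H → K = 113. Since 113 > 33.1, the predator can invade and persist.

Threshold H = 33.1; K > 33.1, so yes, the predator persists.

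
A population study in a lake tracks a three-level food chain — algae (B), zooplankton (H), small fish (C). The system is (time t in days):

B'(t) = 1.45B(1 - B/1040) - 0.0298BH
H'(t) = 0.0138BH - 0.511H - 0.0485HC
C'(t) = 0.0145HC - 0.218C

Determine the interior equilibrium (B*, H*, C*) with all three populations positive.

B* ≈ 719, H* ≈ 15, C* ≈ 194

From dC/dt = 0: 0.0145H* = 0.218, so H* = 15.
From dB/dt = 0: 1.45(1 - B*/1040) = 0.0298·15, giving B* = 1040·(1 - 0.309) = 719.
From dH/dt = 0: 0.0138·719 - 0.511 = 0.0485C*, so C* = 9.41/0.0485 = 194.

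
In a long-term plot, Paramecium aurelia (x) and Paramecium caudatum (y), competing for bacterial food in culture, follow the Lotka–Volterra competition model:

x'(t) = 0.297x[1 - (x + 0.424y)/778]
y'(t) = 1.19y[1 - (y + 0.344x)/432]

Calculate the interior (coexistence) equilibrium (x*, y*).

Setting both brackets to zero gives the nullclines x + 0.424y = 778 and 0.344x + y = 432.
Substituting y = 432 - 0.344x into the first: x(1 - 0.424·0.344) = 778 - 0.424·432.
So x* = 595/0.854 = 696, and then y* = 432 - 0.344·696 = 192.

x* ≈ 696, y* ≈ 192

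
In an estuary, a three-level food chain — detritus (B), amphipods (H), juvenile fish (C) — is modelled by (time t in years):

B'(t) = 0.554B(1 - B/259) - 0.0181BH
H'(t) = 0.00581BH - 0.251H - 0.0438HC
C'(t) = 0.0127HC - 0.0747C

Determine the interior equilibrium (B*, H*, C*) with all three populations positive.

From dC/dt = 0: 0.0127H* = 0.0747, so H* = 5.88.
From dB/dt = 0: 0.554(1 - B*/259) = 0.0181·5.88, giving B* = 259·(1 - 0.192) = 209.
From dH/dt = 0: 0.00581·209 - 0.251 = 0.0438C*, so C* = 0.965/0.0438 = 22.

B* ≈ 209, H* ≈ 5.88, C* ≈ 22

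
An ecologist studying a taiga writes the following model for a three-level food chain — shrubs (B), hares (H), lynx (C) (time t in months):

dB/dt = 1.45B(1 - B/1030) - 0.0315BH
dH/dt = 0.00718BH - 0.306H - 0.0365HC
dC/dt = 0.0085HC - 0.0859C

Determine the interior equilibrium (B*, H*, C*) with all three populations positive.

B* ≈ 804, H* ≈ 10.1, C* ≈ 150

From dC/dt = 0: 0.0085H* = 0.0859, so H* = 10.1.
From dB/dt = 0: 1.45(1 - B*/1030) = 0.0315·10.1, giving B* = 1030·(1 - 0.22) = 804.
From dH/dt = 0: 0.00718·804 - 0.306 = 0.0365C*, so C* = 5.47/0.0365 = 150.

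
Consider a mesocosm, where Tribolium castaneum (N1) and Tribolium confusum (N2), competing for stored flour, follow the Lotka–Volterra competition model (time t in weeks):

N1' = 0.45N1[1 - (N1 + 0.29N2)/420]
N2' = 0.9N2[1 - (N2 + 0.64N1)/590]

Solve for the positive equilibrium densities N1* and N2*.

Setting both brackets to zero gives the nullclines N1 + 0.29N2 = 420 and 0.64N1 + N2 = 590.
Substituting N2 = 590 - 0.64N1 into the first: N1(1 - 0.29·0.64) = 420 - 0.29·590.
So N1* = 249/0.814 = 306, and then N2* = 590 - 0.64·306 = 394.

N1* ≈ 306, N2* ≈ 394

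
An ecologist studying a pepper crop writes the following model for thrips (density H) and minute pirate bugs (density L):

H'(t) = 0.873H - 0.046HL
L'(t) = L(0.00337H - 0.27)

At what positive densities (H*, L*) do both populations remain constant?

H* ≈ 80.1, L* ≈ 19

Set dL/dt = 0 with L > 0: 0.00337H - 0.27 = 0, so H* = 0.27/0.00337 = 80.1.
Set dH/dt = 0 with H > 0: 0.873 - 0.046L = 0, so L* = 0.873/0.046 = 19.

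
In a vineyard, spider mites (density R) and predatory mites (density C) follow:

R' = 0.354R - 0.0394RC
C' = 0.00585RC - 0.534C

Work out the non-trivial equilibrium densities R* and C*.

R* ≈ 91.3, C* ≈ 8.98

Set dC/dt = 0 with C > 0: 0.00585R - 0.534 = 0, so R* = 0.534/0.00585 = 91.3.
Set dR/dt = 0 with R > 0: 0.354 - 0.0394C = 0, so C* = 0.354/0.0394 = 8.98.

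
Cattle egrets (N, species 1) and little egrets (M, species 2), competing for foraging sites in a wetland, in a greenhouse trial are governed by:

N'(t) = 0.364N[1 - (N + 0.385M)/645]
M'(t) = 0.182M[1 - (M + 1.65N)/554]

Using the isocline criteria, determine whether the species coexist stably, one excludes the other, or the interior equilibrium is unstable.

species 1 excludes species 2

Compare the nullcline intercepts: K1/α12 = 645/0.385 = 1680 > K2 = 554; K2/α21 = 554/1.65 = 336 < K1 = 645.
Since the inequalities point opposite ways, species 1 can invade but species 2 cannot.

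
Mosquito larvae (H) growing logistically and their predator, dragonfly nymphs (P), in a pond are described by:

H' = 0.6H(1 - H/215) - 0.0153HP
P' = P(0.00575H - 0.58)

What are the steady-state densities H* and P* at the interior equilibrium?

From dP/dt = 0 with P > 0: 0.00575H* = 0.58, so H* = 101.
Substitute into dH/dt = 0: 0.6(1 - 101/215) = 0.0153P*.
The bracket is 0.531, giving P* = 0.319/0.0153 = 20.8.

H* ≈ 101, P* ≈ 20.8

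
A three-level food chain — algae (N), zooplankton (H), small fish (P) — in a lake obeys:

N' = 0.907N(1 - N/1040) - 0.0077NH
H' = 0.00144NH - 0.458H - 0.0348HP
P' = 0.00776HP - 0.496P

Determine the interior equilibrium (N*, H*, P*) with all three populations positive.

From dP/dt = 0: 0.00776H* = 0.496, so H* = 63.9.
From dN/dt = 0: 0.907(1 - N*/1040) = 0.0077·63.9, giving N* = 1040·(1 - 0.543) = 476.
From dH/dt = 0: 0.00144·476 - 0.458 = 0.0348P*, so P* = 0.227/0.0348 = 6.52.

N* ≈ 476, H* ≈ 63.9, P* ≈ 6.52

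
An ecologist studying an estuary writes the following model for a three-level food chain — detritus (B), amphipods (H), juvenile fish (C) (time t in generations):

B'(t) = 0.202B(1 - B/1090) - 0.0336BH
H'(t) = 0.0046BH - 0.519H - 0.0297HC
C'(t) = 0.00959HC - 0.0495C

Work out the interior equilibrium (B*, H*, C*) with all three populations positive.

B* ≈ 154, H* ≈ 5.16, C* ≈ 6.4

From dC/dt = 0: 0.00959H* = 0.0495, so H* = 5.16.
From dB/dt = 0: 0.202(1 - B*/1090) = 0.0336·5.16, giving B* = 1090·(1 - 0.859) = 154.
From dH/dt = 0: 0.0046·154 - 0.519 = 0.0297C*, so C* = 0.19/0.0297 = 6.4.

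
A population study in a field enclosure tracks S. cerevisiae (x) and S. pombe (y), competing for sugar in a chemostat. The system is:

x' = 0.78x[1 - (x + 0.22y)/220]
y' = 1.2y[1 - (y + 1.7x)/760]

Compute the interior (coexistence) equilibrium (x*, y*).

x* ≈ 84.3, y* ≈ 617

Setting both brackets to zero gives the nullclines x + 0.22y = 220 and 1.7x + y = 760.
Substituting y = 760 - 1.7x into the first: x(1 - 0.22·1.7) = 220 - 0.22·760.
So x* = 52.8/0.626 = 84.3, and then y* = 760 - 1.7·84.3 = 617.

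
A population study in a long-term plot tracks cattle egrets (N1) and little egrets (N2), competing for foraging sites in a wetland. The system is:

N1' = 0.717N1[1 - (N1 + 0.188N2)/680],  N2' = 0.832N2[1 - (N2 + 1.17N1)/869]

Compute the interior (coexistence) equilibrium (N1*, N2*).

Setting both brackets to zero gives the nullclines N1 + 0.188N2 = 680 and 1.17N1 + N2 = 869.
Substituting N2 = 869 - 1.17N1 into the first: N1(1 - 0.188·1.17) = 680 - 0.188·869.
So N1* = 517/0.78 = 662, and then N2* = 869 - 1.17·662 = 94.1.

N1* ≈ 662, N2* ≈ 94.1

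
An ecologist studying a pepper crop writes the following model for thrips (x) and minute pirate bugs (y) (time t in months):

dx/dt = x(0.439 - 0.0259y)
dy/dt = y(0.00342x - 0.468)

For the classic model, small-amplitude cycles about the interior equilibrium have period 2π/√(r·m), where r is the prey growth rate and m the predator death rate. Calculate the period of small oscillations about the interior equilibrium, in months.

Here r = 0.439 and m = 0.468, so r·m = 0.205.
ω = √0.205 = 0.453 per month, hence T = 2π/ω ≈ 13.9 months.

T ≈ 13.9 months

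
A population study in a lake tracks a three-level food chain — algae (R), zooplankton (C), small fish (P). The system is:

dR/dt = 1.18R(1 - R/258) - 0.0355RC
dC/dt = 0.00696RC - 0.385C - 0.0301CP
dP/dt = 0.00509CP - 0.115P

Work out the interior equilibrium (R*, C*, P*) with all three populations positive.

R* ≈ 82.6, C* ≈ 22.6, P* ≈ 6.32

From dP/dt = 0: 0.00509C* = 0.115, so C* = 22.6.
From dR/dt = 0: 1.18(1 - R*/258) = 0.0355·22.6, giving R* = 258·(1 - 0.68) = 82.6.
From dC/dt = 0: 0.00696·82.6 - 0.385 = 0.0301P*, so P* = 0.19/0.0301 = 6.32.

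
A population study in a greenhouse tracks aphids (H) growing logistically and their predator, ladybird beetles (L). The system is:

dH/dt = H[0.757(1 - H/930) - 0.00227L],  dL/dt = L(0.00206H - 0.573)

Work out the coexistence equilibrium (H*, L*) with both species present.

From dL/dt = 0 with L > 0: 0.00206H* = 0.573, so H* = 278.
Substitute into dH/dt = 0: 0.757(1 - 278/930) = 0.00227L*.
The bracket is 0.701, giving L* = 0.531/0.00227 = 234.

H* ≈ 278, L* ≈ 234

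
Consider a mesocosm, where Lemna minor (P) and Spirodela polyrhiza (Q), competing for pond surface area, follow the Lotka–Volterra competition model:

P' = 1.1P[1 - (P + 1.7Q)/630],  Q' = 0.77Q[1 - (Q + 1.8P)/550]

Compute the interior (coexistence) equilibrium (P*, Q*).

Setting both brackets to zero gives the nullclines P + 1.7Q = 630 and 1.8P + Q = 550.
Substituting Q = 550 - 1.8P into the first: P(1 - 1.7·1.8) = 630 - 1.7·550.
So P* = -305/-2.06 = 148, and then Q* = 550 - 1.8·148 = 283.

P* ≈ 148, Q* ≈ 283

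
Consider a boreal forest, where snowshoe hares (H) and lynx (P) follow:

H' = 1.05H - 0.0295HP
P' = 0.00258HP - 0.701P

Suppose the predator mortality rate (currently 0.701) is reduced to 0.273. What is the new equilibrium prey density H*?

H* ≈ 106

At the interior fixed point, setting dP/dt = 0 with P > 0 fixes H* = (predator death rate)/(HP coefficient) — independent of the other coefficients.
With the change, H* = 0.273/0.00258 = 106; it falls from 272.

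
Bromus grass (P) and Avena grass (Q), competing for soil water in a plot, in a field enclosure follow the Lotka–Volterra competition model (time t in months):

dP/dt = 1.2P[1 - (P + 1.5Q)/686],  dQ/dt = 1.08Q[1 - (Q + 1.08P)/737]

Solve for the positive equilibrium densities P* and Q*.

P* ≈ 677, Q* ≈ 6.26

Setting both brackets to zero gives the nullclines P + 1.5Q = 686 and 1.08P + Q = 737.
Substituting Q = 737 - 1.08P into the first: P(1 - 1.5·1.08) = 686 - 1.5·737.
So P* = -420/-0.62 = 677, and then Q* = 737 - 1.08·677 = 6.26.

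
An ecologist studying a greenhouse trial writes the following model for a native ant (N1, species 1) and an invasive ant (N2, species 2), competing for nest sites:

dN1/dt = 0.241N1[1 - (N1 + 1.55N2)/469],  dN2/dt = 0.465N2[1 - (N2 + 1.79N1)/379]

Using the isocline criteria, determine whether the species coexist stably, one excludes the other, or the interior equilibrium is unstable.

Compare the nullcline intercepts: K1/α12 = 469/1.55 = 303 < K2 = 379; K2/α21 = 379/1.79 = 212 < K1 = 469.
Since both are reversed, neither can invade when rare; the interior point is a saddle.

unstable coexistence (outcome depends on initial conditions)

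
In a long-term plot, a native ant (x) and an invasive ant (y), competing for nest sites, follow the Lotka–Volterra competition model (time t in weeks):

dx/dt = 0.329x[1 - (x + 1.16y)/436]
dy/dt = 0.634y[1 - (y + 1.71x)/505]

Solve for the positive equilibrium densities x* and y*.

Setting both brackets to zero gives the nullclines x + 1.16y = 436 and 1.71x + y = 505.
Substituting y = 505 - 1.71x into the first: x(1 - 1.16·1.71) = 436 - 1.16·505.
So x* = -150/-0.984 = 152, and then y* = 505 - 1.71·152 = 245.

x* ≈ 152, y* ≈ 245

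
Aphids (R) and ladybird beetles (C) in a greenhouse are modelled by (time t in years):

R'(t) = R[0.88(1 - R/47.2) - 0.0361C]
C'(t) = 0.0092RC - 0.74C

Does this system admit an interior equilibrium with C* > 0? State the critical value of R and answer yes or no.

Threshold R = 80.4; K < 80.4, so no, the predator goes extinct.

The predator equation gives dC/dt > 0 only when R > 0.74/0.0092 = 80.4.
Without the predator, R → K = 47.2. Since 47.2 < 80.4, the predator cannot invade.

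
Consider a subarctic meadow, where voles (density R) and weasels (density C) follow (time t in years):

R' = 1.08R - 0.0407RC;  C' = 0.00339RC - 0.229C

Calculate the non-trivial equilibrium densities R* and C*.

R* ≈ 67.6, C* ≈ 26.5

Set dC/dt = 0 with C > 0: 0.00339R - 0.229 = 0, so R* = 0.229/0.00339 = 67.6.
Set dR/dt = 0 with R > 0: 1.08 - 0.0407C = 0, so C* = 1.08/0.0407 = 26.5.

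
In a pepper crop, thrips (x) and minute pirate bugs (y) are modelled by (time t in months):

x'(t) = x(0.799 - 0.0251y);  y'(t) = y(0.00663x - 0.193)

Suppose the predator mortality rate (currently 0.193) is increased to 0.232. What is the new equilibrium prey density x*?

x* ≈ 35

At the interior fixed point, setting dy/dt = 0 with y > 0 fixes x* = (predator death rate)/(xy coefficient) — independent of the other coefficients.
With the change, x* = 0.232/0.00663 = 35; it rises from 29.1.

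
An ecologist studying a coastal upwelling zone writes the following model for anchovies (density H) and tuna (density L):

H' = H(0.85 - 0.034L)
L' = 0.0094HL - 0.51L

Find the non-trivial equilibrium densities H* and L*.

Set dL/dt = 0 with L > 0: 0.0094H - 0.51 = 0, so H* = 0.51/0.0094 = 54.3.
Set dH/dt = 0 with H > 0: 0.85 - 0.034L = 0, so L* = 0.85/0.034 = 25.

H* ≈ 54.3, L* ≈ 25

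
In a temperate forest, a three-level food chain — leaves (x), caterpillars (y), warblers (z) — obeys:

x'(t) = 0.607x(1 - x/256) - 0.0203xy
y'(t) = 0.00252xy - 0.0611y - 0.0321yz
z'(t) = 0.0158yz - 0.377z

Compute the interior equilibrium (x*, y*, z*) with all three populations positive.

From dz/dt = 0: 0.0158y* = 0.377, so y* = 23.9.
From dx/dt = 0: 0.607(1 - x*/256) = 0.0203·23.9, giving x* = 256·(1 - 0.798) = 51.7.
From dy/dt = 0: 0.00252·51.7 - 0.0611 = 0.0321z*, so z* = 0.0692/0.0321 = 2.16.

x* ≈ 51.7, y* ≈ 23.9, z* ≈ 2.16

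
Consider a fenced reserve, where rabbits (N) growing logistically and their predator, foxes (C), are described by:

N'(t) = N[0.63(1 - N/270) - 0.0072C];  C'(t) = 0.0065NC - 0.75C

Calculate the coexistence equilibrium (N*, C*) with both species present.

From dC/dt = 0 with C > 0: 0.0065N* = 0.75, so N* = 115.
Substitute into dN/dt = 0: 0.63(1 - 115/270) = 0.0072C*.
The bracket is 0.573, giving C* = 0.361/0.0072 = 50.1.

N* ≈ 115, C* ≈ 50.1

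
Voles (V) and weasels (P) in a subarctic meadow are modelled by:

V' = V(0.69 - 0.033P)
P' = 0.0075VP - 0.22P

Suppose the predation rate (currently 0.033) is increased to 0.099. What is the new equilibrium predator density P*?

At the interior fixed point, setting dV/dt = 0 with V > 0 fixes P* = (prey growth rate)/(VP coefficient) — independent of the other coefficients.
With the change, P* = 0.69/0.099 = 6.97; it falls from 20.9.

P* ≈ 6.97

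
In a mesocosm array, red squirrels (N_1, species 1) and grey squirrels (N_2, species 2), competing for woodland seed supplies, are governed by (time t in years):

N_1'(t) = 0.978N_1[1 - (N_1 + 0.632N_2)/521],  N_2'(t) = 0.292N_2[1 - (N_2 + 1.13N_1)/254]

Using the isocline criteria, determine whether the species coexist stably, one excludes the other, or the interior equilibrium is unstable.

species 1 excludes species 2

Compare the nullcline intercepts: K1/α12 = 521/0.632 = 824 > K2 = 254; K2/α21 = 254/1.13 = 225 < K1 = 521.
Since the inequalities point opposite ways, species 1 can invade but species 2 cannot.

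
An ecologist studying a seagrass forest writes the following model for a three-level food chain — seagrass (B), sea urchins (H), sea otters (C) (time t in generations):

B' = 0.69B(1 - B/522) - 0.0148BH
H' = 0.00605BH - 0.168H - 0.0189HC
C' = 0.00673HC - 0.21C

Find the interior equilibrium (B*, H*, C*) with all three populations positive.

From dC/dt = 0: 0.00673H* = 0.21, so H* = 31.2.
From dB/dt = 0: 0.69(1 - B*/522) = 0.0148·31.2, giving B* = 522·(1 - 0.669) = 173.
From dH/dt = 0: 0.00605·173 - 0.168 = 0.0189C*, so C* = 0.876/0.0189 = 46.4.

B* ≈ 173, H* ≈ 31.2, C* ≈ 46.4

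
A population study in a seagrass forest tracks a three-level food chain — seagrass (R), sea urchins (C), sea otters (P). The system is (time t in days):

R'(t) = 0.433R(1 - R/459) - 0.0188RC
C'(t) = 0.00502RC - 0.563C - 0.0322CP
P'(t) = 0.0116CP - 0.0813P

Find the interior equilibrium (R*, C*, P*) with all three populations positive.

R* ≈ 319, C* ≈ 7.01, P* ≈ 32.3

From dP/dt = 0: 0.0116C* = 0.0813, so C* = 7.01.
From dR/dt = 0: 0.433(1 - R*/459) = 0.0188·7.01, giving R* = 459·(1 - 0.304) = 319.
From dC/dt = 0: 0.00502·319 - 0.563 = 0.0322P*, so P* = 1.04/0.0322 = 32.3.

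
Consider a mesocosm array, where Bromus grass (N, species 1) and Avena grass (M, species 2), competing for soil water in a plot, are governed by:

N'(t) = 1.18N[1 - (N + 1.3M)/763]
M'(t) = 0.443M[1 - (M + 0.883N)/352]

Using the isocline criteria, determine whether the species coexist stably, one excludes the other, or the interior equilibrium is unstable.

Compare the nullcline intercepts: K1/α12 = 763/1.3 = 587 > K2 = 352; K2/α21 = 352/0.883 = 399 < K1 = 763.
Since the inequalities point opposite ways, species 1 can invade but species 2 cannot.

species 1 excludes species 2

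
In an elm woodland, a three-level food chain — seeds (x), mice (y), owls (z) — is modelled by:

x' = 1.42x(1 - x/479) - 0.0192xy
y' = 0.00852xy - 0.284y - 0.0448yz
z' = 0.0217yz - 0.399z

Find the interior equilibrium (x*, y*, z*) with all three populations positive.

From dz/dt = 0: 0.0217y* = 0.399, so y* = 18.4.
From dx/dt = 0: 1.42(1 - x*/479) = 0.0192·18.4, giving x* = 479·(1 - 0.249) = 360.
From dy/dt = 0: 0.00852·360 - 0.284 = 0.0448z*, so z* = 2.78/0.0448 = 62.1.

x* ≈ 360, y* ≈ 18.4, z* ≈ 62.1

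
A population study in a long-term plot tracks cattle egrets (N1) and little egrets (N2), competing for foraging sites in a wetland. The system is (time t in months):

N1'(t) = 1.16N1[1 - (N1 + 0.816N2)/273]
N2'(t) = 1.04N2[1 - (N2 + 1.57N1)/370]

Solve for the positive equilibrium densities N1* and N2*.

Setting both brackets to zero gives the nullclines N1 + 0.816N2 = 273 and 1.57N1 + N2 = 370.
Substituting N2 = 370 - 1.57N1 into the first: N1(1 - 0.816·1.57) = 273 - 0.816·370.
So N1* = -28.9/-0.281 = 103, and then N2* = 370 - 1.57·103 = 208.

N1* ≈ 103, N2* ≈ 208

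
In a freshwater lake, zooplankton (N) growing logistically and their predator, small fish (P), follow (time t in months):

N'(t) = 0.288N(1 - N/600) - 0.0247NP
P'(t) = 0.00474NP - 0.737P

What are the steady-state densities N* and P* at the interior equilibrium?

N* ≈ 155, P* ≈ 8.64

From dP/dt = 0 with P > 0: 0.00474N* = 0.737, so N* = 155.
Substitute into dN/dt = 0: 0.288(1 - 155/600) = 0.0247P*.
The bracket is 0.741, giving P* = 0.213/0.0247 = 8.64.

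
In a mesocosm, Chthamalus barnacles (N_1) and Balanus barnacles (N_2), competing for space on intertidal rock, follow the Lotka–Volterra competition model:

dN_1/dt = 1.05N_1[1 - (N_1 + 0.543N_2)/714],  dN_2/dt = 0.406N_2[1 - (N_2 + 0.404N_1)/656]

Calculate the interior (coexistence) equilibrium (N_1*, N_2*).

Setting both brackets to zero gives the nullclines N_1 + 0.543N_2 = 714 and 0.404N_1 + N_2 = 656.
Substituting N_2 = 656 - 0.404N_1 into the first: N_1(1 - 0.543·0.404) = 714 - 0.543·656.
So N_1* = 358/0.781 = 458, and then N_2* = 656 - 0.404·458 = 471.

N_1* ≈ 458, N_2* ≈ 471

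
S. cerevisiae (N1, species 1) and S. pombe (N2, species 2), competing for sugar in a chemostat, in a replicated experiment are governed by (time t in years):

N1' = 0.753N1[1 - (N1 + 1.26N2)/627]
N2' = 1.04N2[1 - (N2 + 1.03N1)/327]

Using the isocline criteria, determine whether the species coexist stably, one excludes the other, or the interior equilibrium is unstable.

species 1 excludes species 2

Compare the nullcline intercepts: K1/α12 = 627/1.26 = 498 > K2 = 327; K2/α21 = 327/1.03 = 317 < K1 = 627.
Since the inequalities point opposite ways, species 1 can invade but species 2 cannot.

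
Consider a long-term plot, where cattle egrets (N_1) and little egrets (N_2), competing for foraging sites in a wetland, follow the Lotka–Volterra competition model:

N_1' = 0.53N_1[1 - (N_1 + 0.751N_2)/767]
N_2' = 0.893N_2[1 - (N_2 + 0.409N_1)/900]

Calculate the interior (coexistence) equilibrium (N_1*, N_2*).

N_1* ≈ 131, N_2* ≈ 846

Setting both brackets to zero gives the nullclines N_1 + 0.751N_2 = 767 and 0.409N_1 + N_2 = 900.
Substituting N_2 = 900 - 0.409N_1 into the first: N_1(1 - 0.751·0.409) = 767 - 0.751·900.
So N_1* = 91.1/0.693 = 131, and then N_2* = 900 - 0.409·131 = 846.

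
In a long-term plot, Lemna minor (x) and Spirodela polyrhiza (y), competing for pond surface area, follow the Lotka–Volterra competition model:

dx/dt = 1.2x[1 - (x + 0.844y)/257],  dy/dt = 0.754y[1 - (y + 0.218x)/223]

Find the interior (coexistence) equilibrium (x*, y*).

x* ≈ 84.3, y* ≈ 205

Setting both brackets to zero gives the nullclines x + 0.844y = 257 and 0.218x + y = 223.
Substituting y = 223 - 0.218x into the first: x(1 - 0.844·0.218) = 257 - 0.844·223.
So x* = 68.8/0.816 = 84.3, and then y* = 223 - 0.218·84.3 = 205.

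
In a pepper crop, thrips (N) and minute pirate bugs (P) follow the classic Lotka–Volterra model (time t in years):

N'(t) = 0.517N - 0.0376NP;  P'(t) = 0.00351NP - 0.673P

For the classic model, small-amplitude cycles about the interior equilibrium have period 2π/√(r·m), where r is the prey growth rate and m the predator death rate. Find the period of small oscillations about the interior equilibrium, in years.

Here r = 0.517 and m = 0.673, so r·m = 0.348.
ω = √0.348 = 0.59 per year, hence T = 2π/ω ≈ 10.7 years.

T ≈ 10.7 years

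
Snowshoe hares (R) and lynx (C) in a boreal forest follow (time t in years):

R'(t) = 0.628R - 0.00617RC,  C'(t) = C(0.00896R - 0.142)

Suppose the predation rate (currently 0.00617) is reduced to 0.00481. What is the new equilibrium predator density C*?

C* ≈ 131

At the interior fixed point, setting dR/dt = 0 with R > 0 fixes C* = (prey growth rate)/(RC coefficient) — independent of the other coefficients.
With the change, C* = 0.628/0.00481 = 131; it rises from 102.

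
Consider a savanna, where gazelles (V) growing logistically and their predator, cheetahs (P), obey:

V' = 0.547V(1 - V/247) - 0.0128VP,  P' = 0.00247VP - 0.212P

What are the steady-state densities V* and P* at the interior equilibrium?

V* ≈ 85.8, P* ≈ 27.9

From dP/dt = 0 with P > 0: 0.00247V* = 0.212, so V* = 85.8.
Substitute into dV/dt = 0: 0.547(1 - 85.8/247) = 0.0128P*.
The bracket is 0.653, giving P* = 0.357/0.0128 = 27.9.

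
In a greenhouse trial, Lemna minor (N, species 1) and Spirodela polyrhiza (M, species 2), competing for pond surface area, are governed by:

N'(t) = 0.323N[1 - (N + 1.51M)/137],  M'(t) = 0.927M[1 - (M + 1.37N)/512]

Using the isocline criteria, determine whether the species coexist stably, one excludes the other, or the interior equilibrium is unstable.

Compare the nullcline intercepts: K1/α12 = 137/1.51 = 90.7 < K2 = 512; K2/α21 = 512/1.37 = 374 > K1 = 137.
Since the inequalities point opposite ways, species 2 can invade but species 1 cannot.

species 2 excludes species 1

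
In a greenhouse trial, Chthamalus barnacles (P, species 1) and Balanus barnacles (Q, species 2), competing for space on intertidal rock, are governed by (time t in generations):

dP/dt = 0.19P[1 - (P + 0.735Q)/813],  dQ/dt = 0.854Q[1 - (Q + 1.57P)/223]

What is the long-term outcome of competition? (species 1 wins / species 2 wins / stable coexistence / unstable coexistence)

Compare the nullcline intercepts: K1/α12 = 813/0.735 = 1110 > K2 = 223; K2/α21 = 223/1.57 = 142 < K1 = 813.
Since the inequalities point opposite ways, species 1 can invade but species 2 cannot.

species 1 excludes species 2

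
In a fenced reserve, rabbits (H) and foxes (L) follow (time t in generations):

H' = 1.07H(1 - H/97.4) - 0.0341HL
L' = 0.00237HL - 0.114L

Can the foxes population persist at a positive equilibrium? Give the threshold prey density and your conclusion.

The predator equation gives dL/dt > 0 only when H > 0.114/0.00237 = 48.1.
Without the predator, H → K = 97.4. Since 97.4 > 48.1, the predator can invade and persist.

Threshold H = 48.1; K > 48.1, so yes, the predator persists.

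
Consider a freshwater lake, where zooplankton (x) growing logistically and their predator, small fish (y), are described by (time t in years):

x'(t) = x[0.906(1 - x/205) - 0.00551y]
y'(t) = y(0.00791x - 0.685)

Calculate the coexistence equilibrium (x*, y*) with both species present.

x* ≈ 86.6, y* ≈ 95

From dy/dt = 0 with y > 0: 0.00791x* = 0.685, so x* = 86.6.
Substitute into dx/dt = 0: 0.906(1 - 86.6/205) = 0.00551y*.
The bracket is 0.578, giving y* = 0.523/0.00551 = 95.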